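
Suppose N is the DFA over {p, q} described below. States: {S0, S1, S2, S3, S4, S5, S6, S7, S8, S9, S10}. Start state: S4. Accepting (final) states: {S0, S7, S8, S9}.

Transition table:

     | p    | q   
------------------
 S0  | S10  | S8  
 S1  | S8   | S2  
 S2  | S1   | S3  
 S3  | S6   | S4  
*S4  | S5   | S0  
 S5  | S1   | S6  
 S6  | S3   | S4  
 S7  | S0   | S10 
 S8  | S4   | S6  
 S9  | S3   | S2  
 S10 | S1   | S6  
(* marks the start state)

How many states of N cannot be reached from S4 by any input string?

BFS from S4 reaches {S0, S1, S2, S3, S4, S5, S6, S8, S10}; the 2 state(s) S7, S9 are never visited.

2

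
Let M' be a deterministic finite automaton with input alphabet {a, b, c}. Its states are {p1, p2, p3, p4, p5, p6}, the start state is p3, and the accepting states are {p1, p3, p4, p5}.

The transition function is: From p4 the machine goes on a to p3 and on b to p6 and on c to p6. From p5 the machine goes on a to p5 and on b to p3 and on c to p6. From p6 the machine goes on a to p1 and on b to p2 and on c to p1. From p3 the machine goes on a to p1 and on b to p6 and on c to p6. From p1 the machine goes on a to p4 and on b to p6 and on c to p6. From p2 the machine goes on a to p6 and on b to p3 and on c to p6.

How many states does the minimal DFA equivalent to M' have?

3

States {p5} cannot be reached from the start state, so discard them.
Start with accepting vs non-accepting: {p1,p3,p4} | {p2,p6}.
Split {p2,p6} by δ(·,a) → {p2} and {p6}.
Stable partition: {p1,p3,p4} | {p2} | {p6} — 3 equivalence classes.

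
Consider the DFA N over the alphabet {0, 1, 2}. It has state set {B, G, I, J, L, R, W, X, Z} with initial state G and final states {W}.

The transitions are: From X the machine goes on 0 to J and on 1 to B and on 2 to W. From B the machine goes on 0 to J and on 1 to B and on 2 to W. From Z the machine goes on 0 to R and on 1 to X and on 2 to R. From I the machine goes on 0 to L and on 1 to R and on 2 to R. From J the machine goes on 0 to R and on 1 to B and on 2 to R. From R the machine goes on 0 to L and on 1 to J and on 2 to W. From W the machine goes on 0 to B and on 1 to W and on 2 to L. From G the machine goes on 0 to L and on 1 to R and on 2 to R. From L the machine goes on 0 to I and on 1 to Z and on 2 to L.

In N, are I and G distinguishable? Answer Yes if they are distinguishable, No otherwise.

P0 = {W} | {B,G,I,J,L,R,X,Z}.
On input 2, block {B,G,I,J,L,R,X,Z} splits into {G,I,J,L,Z} and {B,R,X}.
Refine {G,I,J,L,Z} on symbol 0: members go to different blocks, giving {G,I,L} and {J,Z}.
Split {G,I,L} by δ(·,1) → {G,I} and {L}.
Split {B,R,X} by δ(·,0) → {B,X} and {R}.
The partition is now stable with 6 blocks: {W} | {G,I} | {B,X} | {J,Z} | {L} | {R}.
I and G lie in the same block of the stable partition, so they are equivalent — no string distinguishes them.

No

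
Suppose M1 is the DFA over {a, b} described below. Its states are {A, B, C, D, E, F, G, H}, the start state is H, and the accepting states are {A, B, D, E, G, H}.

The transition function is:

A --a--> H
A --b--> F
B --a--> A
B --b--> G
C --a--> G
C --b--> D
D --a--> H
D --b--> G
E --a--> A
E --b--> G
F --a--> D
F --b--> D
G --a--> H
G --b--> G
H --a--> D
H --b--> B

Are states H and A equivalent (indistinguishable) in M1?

No

Reachable states from the start: {A,B,D,F,G,H}. Unreachable: {C,E} — drop them.
Start with accepting vs non-accepting: {A,B,D,G,H} | {F}.
Refine {A,B,D,G,H} on symbol b: members go to different blocks, giving {B,D,G,H} and {A}.
On input a, block {B,D,G,H} splits into {D,G,H} and {B}.
On input b, block {D,G,H} splits into {D,G} and {H}.
The partition is now stable with 5 blocks: {D,G} | {F} | {A} | {B} | {H}.
H and A end up in different blocks, so they are distinguishable. For instance, the string 'b' is accepted from only H.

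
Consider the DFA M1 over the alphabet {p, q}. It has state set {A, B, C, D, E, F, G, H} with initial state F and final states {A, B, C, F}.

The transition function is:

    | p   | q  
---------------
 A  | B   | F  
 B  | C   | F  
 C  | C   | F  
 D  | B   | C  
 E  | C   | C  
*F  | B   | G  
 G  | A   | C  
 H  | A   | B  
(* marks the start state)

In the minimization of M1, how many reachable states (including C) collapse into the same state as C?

3

Reachable states from the start: {A,B,C,F,G}. Unreachable: {D,E,H} — drop them.
P0 = {A,B,C,F} | {G}.
On input q, block {A,B,C,F} splits into {A,B,C} and {F}.
Stable partition: {A,B,C} | {G} | {F} — 3 equivalence classes.
The equivalence class containing C is {A,B,C}, of size 3.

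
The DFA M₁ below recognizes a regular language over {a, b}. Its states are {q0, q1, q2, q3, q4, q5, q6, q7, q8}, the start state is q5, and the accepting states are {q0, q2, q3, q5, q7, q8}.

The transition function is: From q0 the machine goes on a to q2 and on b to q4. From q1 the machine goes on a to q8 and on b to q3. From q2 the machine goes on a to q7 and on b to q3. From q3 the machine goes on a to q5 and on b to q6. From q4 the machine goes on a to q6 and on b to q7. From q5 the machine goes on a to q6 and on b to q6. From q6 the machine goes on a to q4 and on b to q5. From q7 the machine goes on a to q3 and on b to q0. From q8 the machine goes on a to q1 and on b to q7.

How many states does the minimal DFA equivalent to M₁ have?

7

Reachable states from the start: {q0,q2,q3,q4,q5,q6,q7}. Unreachable: {q1,q8} — drop them.
Start with accepting vs non-accepting: {q0,q2,q3,q5,q7} | {q4,q6}.
Split {q0,q2,q3,q5,q7} by δ(·,a) → {q0,q2,q3,q7} and {q5}.
On input a, block {q0,q2,q3,q7} splits into {q0,q2,q7} and {q3}.
On input a, block {q0,q2,q7} splits into {q0,q2} and {q7}.
On input a, block {q0,q2} splits into {q0} and {q2}.
Refine {q4,q6} on symbol b: members go to different blocks, giving {q4} and {q6}.
Stable partition: {q0} | {q4} | {q5} | {q3} | {q7} | {q2} | {q6} — 7 equivalence classes.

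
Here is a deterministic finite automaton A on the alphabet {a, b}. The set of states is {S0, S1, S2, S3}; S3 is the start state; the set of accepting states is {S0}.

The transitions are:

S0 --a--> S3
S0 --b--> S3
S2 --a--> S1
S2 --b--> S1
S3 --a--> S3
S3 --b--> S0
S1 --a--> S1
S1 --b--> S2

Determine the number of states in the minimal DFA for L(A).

Reachable states from the start: {S0,S3}. Unreachable: {S1,S2} — drop them.
P0 = {S0} | {S3}.
No further refinement is possible. Final partition (2 blocks): {S0} | {S3}.

2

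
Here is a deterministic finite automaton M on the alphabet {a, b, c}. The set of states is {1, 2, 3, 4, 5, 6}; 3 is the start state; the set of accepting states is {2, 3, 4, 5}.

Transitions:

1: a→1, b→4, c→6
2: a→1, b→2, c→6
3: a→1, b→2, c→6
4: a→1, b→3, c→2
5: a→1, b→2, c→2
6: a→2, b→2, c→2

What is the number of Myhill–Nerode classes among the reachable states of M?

Reachable states from the start: {1,2,3,4,6}. Unreachable: {5} — drop them.
Start with accepting vs non-accepting: {2,3,4} | {1,6}.
Refine {2,3,4} on symbol c: members go to different blocks, giving {2,3} and {4}.
Refine {1,6} on symbol a: members go to different blocks, giving {1} and {6}.
No further refinement is possible. Final partition (4 blocks): {2,3} | {1} | {4} | {6}.

4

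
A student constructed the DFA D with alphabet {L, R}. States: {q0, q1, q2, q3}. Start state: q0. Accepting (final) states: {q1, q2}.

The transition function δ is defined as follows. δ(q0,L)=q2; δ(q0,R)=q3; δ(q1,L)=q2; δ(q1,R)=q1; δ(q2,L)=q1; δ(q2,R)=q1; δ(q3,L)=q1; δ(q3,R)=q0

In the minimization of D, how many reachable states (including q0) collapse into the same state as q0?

2

All states are reachable from the start state.
Start with accepting vs non-accepting: {q1,q2} | {q0,q3}.
The partition is now stable with 2 blocks: {q1,q2} | {q0,q3}.
State q0 belongs to the block {q0,q3}, which has 2 states.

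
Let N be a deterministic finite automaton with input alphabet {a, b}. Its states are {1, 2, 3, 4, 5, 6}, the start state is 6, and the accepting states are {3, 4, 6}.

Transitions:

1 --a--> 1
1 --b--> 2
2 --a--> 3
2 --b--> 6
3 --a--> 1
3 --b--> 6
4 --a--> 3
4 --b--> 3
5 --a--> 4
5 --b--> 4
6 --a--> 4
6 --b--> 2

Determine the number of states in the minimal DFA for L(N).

5

Reachable states from the start: {1,2,3,4,6}. Unreachable: {5} — drop them.
Initial partition by acceptance: {3,4,6} | {1,2}.
On input a, block {3,4,6} splits into {4,6} and {3}.
Split {4,6} by δ(·,a) → {4} and {6}.
Refine {1,2} on symbol a: members go to different blocks, giving {1} and {2}.
No further refinement is possible. Final partition (5 blocks): {4} | {1} | {3} | {6} | {2}.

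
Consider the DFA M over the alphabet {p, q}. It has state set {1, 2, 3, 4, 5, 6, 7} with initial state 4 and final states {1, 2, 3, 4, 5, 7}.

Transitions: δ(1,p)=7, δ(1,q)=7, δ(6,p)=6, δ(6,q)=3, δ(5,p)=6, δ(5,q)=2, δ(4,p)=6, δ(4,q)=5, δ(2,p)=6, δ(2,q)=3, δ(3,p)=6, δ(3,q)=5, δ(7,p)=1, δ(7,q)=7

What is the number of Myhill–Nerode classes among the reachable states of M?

2

First remove the unreachable states {1,7}; 5 states remain.
Initial partition by acceptance: {2,3,4,5} | {6}.
Stable partition: {2,3,4,5} | {6} — 2 equivalence classes.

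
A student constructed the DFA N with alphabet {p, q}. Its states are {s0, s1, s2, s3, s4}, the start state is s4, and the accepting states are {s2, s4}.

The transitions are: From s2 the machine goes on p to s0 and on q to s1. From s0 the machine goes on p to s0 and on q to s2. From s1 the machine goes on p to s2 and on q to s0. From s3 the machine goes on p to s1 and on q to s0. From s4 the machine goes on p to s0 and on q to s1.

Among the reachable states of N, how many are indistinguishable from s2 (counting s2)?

First remove the unreachable states {s3}; 4 states remain.
Start with accepting vs non-accepting: {s2,s4} | {s0,s1}.
Refine {s0,s1} on symbol p: members go to different blocks, giving {s0} and {s1}.
Stable partition: {s2,s4} | {s0} | {s1} — 3 equivalence classes.
The equivalence class containing s2 is {s2,s4}, of size 2.

2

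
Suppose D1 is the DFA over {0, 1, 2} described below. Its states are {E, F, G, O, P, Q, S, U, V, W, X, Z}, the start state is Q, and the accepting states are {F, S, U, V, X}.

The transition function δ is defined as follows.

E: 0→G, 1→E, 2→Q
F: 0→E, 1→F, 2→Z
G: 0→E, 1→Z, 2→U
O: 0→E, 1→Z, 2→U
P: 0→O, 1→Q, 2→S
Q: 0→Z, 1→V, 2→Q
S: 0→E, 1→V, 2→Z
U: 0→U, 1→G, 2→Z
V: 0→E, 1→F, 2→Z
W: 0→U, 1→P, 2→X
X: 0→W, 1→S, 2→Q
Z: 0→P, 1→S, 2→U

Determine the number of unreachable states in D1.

No path from Q leads to W, X; the other 10 states are all reachable.

2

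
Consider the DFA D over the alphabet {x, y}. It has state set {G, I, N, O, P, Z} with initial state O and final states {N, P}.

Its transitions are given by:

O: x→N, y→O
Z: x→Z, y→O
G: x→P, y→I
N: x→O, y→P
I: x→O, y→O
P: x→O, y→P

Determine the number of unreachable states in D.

BFS from O reaches {N, O, P}; the 3 state(s) G, I, Z are never visited.

3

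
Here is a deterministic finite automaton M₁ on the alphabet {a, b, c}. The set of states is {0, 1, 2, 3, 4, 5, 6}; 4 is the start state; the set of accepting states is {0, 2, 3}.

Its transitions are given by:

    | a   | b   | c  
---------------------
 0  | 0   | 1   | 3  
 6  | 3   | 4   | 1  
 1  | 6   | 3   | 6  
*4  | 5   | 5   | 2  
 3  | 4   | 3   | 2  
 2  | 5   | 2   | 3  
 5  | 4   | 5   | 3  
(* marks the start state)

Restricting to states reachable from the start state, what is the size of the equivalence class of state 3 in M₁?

2

States {0,1,6} cannot be reached from the start state, so discard them.
Initial partition by acceptance: {2,3} | {4,5}.
No further refinement is possible. Final partition (2 blocks): {2,3} | {4,5}.
The equivalence class containing 3 is {2,3}, of size 2.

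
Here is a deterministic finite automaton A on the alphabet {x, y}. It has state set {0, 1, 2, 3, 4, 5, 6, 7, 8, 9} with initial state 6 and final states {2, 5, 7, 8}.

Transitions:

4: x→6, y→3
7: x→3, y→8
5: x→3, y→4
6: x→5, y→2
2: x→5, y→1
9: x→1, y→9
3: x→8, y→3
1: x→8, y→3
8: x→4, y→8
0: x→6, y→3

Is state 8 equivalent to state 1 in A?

States {0,7,9} cannot be reached from the start state, so discard them.
Initial partition by acceptance: {2,5,8} | {1,3,4,6}.
Split {2,5,8} by δ(·,x) → {5,8} and {2}.
On input y, block {5,8} splits into {5} and {8}.
On input x, block {1,3,4,6} splits into {1,3} and {4} and {6}.
Stable partition: {5} | {1,3} | {2} | {8} | {4} | {6} — 6 equivalence classes.
8 and 1 end up in different blocks, so they are distinguishable. For instance, the string 'ε' is accepted from only 8.

No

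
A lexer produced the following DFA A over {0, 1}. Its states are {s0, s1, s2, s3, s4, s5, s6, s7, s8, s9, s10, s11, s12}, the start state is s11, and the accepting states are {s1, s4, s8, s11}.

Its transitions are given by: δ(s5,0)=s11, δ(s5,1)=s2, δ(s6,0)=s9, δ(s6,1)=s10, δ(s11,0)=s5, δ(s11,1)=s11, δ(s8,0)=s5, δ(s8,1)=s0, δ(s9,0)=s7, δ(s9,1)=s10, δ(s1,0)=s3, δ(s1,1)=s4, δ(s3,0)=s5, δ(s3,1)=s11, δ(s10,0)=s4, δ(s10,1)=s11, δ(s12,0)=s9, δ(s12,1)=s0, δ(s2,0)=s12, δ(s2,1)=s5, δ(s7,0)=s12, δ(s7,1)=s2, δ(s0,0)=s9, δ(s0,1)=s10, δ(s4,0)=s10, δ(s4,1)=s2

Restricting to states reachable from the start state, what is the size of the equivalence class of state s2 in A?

1

Reachable states from the start: {s0,s2,s4,s5,s7,s9,s10,s11,s12}. Unreachable: {s1,s3,s6,s8} — drop them.
Start with accepting vs non-accepting: {s4,s11} | {s0,s2,s5,s7,s9,s10,s12}.
Refine {s4,s11} on symbol 1: members go to different blocks, giving {s4} and {s11}.
Split {s0,s2,s5,s7,s9,s10,s12} by δ(·,0) → {s0,s2,s7,s9,s12} and {s5} and {s10}.
Split {s0,s2,s7,s9,s12} by δ(·,1) → {s0,s9} and {s7,s12} and {s2}.
Split {s0,s9} by δ(·,0) → {s0} and {s9}.
Split {s7,s12} by δ(·,0) → {s7} and {s12}.
Stable partition: {s4} | {s0} | {s11} | {s5} | {s10} | {s7} | {s2} | {s9} | {s12} — 9 equivalence classes.
The equivalence class containing s2 is {s2}, of size 1.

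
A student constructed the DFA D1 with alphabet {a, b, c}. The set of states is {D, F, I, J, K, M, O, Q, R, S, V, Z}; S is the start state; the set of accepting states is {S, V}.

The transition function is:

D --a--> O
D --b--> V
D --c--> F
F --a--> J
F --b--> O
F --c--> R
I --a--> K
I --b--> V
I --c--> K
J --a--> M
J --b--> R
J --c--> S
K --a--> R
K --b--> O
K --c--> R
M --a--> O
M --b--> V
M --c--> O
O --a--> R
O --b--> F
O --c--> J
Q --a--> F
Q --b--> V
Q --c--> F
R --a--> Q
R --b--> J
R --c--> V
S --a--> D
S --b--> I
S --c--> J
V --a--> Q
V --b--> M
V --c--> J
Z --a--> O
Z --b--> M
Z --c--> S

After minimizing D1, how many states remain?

4

States {Z} cannot be reached from the start state, so discard them.
Initial partition by acceptance: {S,V} | {D,F,I,J,K,M,O,Q,R}.
Refine {D,F,I,J,K,M,O,Q,R} on symbol b: members go to different blocks, giving {F,J,K,O,R} and {D,I,M,Q}.
On input a, block {F,J,K,O,R} splits into {F,K,O} and {J,R}.
The partition is now stable with 4 blocks: {S,V} | {F,K,O} | {D,I,M,Q} | {J,R}.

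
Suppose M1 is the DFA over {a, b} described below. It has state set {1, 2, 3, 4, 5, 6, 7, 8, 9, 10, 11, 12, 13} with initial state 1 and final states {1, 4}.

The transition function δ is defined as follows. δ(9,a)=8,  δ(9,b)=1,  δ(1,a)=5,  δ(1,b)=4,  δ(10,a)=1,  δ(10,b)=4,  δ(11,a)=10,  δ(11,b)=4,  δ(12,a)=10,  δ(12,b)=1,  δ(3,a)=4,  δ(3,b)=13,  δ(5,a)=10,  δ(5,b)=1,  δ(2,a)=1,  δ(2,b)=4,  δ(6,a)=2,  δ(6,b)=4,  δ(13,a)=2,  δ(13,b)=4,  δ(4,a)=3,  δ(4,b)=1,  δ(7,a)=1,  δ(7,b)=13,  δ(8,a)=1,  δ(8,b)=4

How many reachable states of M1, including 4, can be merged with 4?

1

Reachable states from the start: {1,2,3,4,5,10,13}. Unreachable: {6,7,8,9,11,12} — drop them.
Initial partition by acceptance: {1,4} | {2,3,5,10,13}.
On input a, block {2,3,5,10,13} splits into {2,3,10} and {5,13}.
On input a, block {1,4} splits into {1} and {4}.
Split {2,3,10} by δ(·,a) → {2,10} and {3}.
Split {5,13} by δ(·,b) → {5} and {13}.
Stable partition: {1} | {2,10} | {5} | {4} | {3} | {13} — 6 equivalence classes.
State 4 belongs to the block {4}, which has 1 states.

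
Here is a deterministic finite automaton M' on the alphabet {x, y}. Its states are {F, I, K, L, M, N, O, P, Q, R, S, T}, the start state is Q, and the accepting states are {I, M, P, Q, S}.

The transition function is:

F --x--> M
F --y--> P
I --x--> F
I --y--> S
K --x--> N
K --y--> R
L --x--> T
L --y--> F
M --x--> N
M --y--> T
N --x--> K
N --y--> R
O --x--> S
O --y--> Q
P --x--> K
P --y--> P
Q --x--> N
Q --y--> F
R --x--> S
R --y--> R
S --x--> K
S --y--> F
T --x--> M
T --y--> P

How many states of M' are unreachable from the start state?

3

Starting at Q and following transitions, the reachable set is {F, K, M, N, P, Q, R, S, T}. That leaves I, L, O unreachable — 3 in total.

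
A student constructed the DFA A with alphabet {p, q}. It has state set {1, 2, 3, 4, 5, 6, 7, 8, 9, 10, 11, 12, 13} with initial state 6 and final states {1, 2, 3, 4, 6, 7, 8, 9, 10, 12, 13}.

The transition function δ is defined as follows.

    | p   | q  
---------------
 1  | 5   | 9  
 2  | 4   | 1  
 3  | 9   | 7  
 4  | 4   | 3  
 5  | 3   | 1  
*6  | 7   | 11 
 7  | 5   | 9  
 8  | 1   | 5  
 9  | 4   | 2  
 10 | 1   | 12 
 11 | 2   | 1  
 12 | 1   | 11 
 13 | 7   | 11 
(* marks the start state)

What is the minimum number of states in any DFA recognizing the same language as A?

5

Reachable states from the start: {1,2,3,4,5,6,7,9,11}. Unreachable: {8,10,12,13} — drop them.
Initial partition by acceptance: {1,2,3,4,6,7,9} | {5,11}.
On input p, block {1,2,3,4,6,7,9} splits into {2,3,4,6,9} and {1,7}.
Refine {2,3,4,6,9} on symbol p: members go to different blocks, giving {2,3,4,9} and {6}.
Split {2,3,4,9} by δ(·,q) → {2,3} and {4,9}.
No further refinement is possible. Final partition (5 blocks): {2,3} | {5,11} | {1,7} | {6} | {4,9}.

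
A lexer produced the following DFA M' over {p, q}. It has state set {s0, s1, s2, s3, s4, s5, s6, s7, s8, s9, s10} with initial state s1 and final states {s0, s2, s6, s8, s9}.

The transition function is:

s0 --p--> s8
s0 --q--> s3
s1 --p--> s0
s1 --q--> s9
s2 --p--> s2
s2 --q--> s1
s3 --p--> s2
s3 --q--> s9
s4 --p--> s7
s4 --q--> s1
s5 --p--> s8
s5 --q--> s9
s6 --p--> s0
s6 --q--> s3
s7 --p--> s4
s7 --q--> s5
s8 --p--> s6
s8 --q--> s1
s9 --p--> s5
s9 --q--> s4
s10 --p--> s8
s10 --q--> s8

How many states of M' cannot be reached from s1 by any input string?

BFS from s1 reaches {s0, s1, s2, s3, s4, s5, s6, s7, s8, s9}; the 1 state(s) s10 are never visited.

1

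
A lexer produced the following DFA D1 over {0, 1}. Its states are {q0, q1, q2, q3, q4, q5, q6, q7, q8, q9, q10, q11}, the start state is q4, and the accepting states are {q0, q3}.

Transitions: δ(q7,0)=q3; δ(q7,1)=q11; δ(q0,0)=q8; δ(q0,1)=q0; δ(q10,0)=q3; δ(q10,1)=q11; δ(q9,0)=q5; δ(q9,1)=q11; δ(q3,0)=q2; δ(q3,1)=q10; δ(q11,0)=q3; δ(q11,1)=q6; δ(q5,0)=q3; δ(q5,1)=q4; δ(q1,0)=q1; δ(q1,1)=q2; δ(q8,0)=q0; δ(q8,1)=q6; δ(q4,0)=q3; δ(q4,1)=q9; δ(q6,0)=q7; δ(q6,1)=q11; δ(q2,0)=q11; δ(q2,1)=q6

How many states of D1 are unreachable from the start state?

Starting at q4 and following transitions, the reachable set is {q2, q3, q4, q5, q6, q7, q9, q10, q11}. That leaves q0, q1, q8 unreachable — 3 in total.

3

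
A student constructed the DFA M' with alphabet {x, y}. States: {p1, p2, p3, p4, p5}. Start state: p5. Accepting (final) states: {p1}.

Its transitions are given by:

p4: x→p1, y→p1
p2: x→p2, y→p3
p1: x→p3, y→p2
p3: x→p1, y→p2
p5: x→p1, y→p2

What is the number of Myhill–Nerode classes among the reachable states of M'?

States {p4} cannot be reached from the start state, so discard them.
P0 = {p1} | {p2,p3,p5}.
Refine {p2,p3,p5} on symbol x: members go to different blocks, giving {p3,p5} and {p2}.
The partition is now stable with 3 blocks: {p1} | {p3,p5} | {p2}.

3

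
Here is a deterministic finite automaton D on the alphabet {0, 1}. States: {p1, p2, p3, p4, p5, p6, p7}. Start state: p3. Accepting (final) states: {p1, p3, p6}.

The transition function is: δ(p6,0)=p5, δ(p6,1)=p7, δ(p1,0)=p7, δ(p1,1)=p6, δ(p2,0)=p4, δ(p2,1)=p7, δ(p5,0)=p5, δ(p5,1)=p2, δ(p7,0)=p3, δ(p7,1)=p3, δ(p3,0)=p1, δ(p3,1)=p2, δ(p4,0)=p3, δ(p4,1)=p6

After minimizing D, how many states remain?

Every state is reachable, so we keep all 7.
Initial partition by acceptance: {p1,p3,p6} | {p2,p4,p5,p7}.
Split {p1,p3,p6} by δ(·,0) → {p1,p6} and {p3}.
On input 1, block {p1,p6} splits into {p1} and {p6}.
Refine {p2,p4,p5,p7} on symbol 0: members go to different blocks, giving {p2,p5} and {p4,p7}.
On input 0, block {p2,p5} splits into {p2} and {p5}.
On input 1, block {p4,p7} splits into {p4} and {p7}.
The partition is now stable with 7 blocks: {p1} | {p2} | {p3} | {p6} | {p4} | {p5} | {p7}.

7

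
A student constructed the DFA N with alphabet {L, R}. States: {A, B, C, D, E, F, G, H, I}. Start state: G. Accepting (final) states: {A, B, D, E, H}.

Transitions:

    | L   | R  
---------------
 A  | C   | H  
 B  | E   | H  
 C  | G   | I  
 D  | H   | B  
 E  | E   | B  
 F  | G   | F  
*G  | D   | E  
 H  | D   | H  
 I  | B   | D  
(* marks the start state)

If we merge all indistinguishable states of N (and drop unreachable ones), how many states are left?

2

States {A,C,F,I} cannot be reached from the start state, so discard them.
P0 = {B,D,E,H} | {G}.
Stable partition: {B,D,E,H} | {G} — 2 equivalence classes.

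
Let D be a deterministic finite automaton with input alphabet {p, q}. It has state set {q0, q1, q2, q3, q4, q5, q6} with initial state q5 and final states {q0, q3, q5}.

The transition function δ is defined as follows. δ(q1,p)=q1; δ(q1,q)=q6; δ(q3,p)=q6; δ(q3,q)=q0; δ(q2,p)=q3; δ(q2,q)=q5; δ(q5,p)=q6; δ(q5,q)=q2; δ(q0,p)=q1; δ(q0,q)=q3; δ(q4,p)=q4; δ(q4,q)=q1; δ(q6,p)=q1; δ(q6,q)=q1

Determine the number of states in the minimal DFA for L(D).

First remove the unreachable states {q4}; 6 states remain.
Initial partition by acceptance: {q0,q3,q5} | {q1,q2,q6}.
Refine {q0,q3,q5} on symbol q: members go to different blocks, giving {q0,q3} and {q5}.
Refine {q1,q2,q6} on symbol p: members go to different blocks, giving {q1,q6} and {q2}.
Stable partition: {q0,q3} | {q1,q6} | {q5} | {q2} — 4 equivalence classes.

4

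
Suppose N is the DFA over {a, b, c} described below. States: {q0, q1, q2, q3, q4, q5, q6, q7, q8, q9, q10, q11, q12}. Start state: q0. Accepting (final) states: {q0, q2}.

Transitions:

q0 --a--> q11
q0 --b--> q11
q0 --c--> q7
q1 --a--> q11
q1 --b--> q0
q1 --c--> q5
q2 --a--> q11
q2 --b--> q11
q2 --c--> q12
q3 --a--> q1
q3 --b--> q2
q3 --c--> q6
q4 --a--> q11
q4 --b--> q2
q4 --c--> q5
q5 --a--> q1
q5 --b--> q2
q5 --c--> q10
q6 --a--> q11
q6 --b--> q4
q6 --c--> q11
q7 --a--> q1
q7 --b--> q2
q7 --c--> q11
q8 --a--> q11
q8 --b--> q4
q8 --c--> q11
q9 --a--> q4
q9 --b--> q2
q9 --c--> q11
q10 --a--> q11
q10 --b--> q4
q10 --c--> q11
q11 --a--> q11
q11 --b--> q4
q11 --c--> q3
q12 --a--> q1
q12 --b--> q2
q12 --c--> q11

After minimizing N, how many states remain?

States {q8,q9} cannot be reached from the start state, so discard them.
Start with accepting vs non-accepting: {q0,q2} | {q1,q3,q4,q5,q6,q7,q10,q11,q12}.
Refine {q1,q3,q4,q5,q6,q7,q10,q11,q12} on symbol b: members go to different blocks, giving {q1,q3,q4,q5,q7,q12} and {q6,q10,q11}.
On input a, block {q1,q3,q4,q5,q7,q12} splits into {q3,q5,q7,q12} and {q1,q4}.
On input c, block {q6,q10,q11} splits into {q6,q10} and {q11}.
On input c, block {q3,q5,q7,q12} splits into {q3,q5} and {q7,q12}.
Stable partition: {q0,q2} | {q3,q5} | {q6,q10} | {q1,q4} | {q11} | {q7,q12} — 6 equivalence classes.

6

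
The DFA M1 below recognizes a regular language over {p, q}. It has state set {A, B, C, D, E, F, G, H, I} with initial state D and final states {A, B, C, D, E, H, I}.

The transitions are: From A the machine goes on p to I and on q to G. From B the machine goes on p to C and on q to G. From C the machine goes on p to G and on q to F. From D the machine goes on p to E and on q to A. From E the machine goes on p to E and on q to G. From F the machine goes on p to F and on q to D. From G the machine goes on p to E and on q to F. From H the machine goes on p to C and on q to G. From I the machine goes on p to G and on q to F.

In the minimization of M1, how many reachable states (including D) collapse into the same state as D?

First remove the unreachable states {B,C,H}; 6 states remain.
Initial partition by acceptance: {A,D,E,I} | {F,G}.
Split {A,D,E,I} by δ(·,p) → {A,D,E} and {I}.
Refine {A,D,E} on symbol p: members go to different blocks, giving {D,E} and {A}.
On input q, block {D,E} splits into {D} and {E}.
Refine {F,G} on symbol p: members go to different blocks, giving {F} and {G}.
The partition is now stable with 6 blocks: {D} | {F} | {I} | {A} | {E} | {G}.
State D belongs to the block {D}, which has 1 states.

1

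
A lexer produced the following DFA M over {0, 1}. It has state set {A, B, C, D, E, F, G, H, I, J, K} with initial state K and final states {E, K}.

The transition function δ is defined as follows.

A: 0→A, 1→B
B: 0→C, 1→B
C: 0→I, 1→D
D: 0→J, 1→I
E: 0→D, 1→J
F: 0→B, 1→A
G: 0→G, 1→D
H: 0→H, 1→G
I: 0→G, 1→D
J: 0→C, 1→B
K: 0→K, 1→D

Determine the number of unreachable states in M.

4

Starting at K and following transitions, the reachable set is {B, C, D, G, I, J, K}. That leaves A, E, F, H unreachable — 4 in total.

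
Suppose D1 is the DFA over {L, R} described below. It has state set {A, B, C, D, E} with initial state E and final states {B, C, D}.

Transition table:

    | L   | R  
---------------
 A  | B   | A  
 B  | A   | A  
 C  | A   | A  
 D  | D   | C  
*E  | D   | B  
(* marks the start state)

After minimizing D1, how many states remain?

4

All states are reachable from the start state.
Initial partition by acceptance: {B,C,D} | {A,E}.
Refine {B,C,D} on symbol L: members go to different blocks, giving {B,C} and {D}.
Split {A,E} by δ(·,L) → {A} and {E}.
Stable partition: {B,C} | {A} | {D} | {E} — 4 equivalence classes.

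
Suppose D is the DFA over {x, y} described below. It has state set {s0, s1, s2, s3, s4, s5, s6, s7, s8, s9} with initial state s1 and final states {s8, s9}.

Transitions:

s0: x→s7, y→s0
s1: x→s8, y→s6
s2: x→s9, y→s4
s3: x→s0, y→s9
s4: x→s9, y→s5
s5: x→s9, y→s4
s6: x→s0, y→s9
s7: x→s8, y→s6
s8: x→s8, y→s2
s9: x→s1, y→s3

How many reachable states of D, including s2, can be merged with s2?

All states are reachable from the start state.
P0 = {s8,s9} | {s0,s1,s2,s3,s4,s5,s6,s7}.
Split {s8,s9} by δ(·,x) → {s8} and {s9}.
Refine {s0,s1,s2,s3,s4,s5,s6,s7} on symbol x: members go to different blocks, giving {s0,s3,s6} and {s2,s4,s5} and {s1,s7}.
On input x, block {s0,s3,s6} splits into {s3,s6} and {s0}.
Stable partition: {s8} | {s3,s6} | {s9} | {s2,s4,s5} | {s1,s7} | {s0} — 6 equivalence classes.
State s2 belongs to the block {s2,s4,s5}, which has 3 states.

3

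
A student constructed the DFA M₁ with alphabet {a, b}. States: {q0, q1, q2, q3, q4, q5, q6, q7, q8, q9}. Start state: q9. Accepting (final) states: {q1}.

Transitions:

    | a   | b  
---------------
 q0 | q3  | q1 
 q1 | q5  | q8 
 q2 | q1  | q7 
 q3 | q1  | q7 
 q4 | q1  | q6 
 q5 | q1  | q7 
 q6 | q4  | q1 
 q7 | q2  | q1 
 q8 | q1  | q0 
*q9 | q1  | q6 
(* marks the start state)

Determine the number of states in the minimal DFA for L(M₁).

P0 = {q1} | {q0,q2,q3,q4,q5,q6,q7,q8,q9}.
On input a, block {q0,q2,q3,q4,q5,q6,q7,q8,q9} splits into {q2,q3,q4,q5,q8,q9} and {q0,q6,q7}.
The partition is now stable with 3 blocks: {q1} | {q2,q3,q4,q5,q8,q9} | {q0,q6,q7}.

3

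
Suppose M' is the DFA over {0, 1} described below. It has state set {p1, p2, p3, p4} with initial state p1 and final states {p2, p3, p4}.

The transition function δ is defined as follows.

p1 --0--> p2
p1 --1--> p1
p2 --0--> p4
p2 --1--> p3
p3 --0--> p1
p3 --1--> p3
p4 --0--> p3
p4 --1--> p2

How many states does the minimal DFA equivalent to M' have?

4

Every state is reachable, so we keep all 4.
Initial partition by acceptance: {p2,p3,p4} | {p1}.
Split {p2,p3,p4} by δ(·,0) → {p2,p4} and {p3}.
On input 0, block {p2,p4} splits into {p2} and {p4}.
The partition is now stable with 4 blocks: {p2} | {p1} | {p3} | {p4}.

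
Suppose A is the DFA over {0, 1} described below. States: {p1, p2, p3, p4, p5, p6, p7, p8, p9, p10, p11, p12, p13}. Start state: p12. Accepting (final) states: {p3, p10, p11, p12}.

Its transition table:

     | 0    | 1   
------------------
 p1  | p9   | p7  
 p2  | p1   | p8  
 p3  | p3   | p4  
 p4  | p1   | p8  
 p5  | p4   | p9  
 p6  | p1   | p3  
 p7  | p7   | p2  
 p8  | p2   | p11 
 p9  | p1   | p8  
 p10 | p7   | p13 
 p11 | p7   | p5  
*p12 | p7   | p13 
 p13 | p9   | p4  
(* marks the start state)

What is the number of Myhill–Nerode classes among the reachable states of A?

States {p3,p6,p10} cannot be reached from the start state, so discard them.
Start with accepting vs non-accepting: {p11,p12} | {p1,p2,p4,p5,p7,p8,p9,p13}.
On input 1, block {p1,p2,p4,p5,p7,p8,p9,p13} splits into {p1,p2,p4,p5,p7,p9,p13} and {p8}.
Split {p1,p2,p4,p5,p7,p9,p13} by δ(·,1) → {p1,p5,p7,p13} and {p2,p4,p9}.
Split {p1,p5,p7,p13} by δ(·,0) → {p1,p5,p13} and {p7}.
Refine {p1,p5,p13} on symbol 1: members go to different blocks, giving {p5,p13} and {p1}.
The partition is now stable with 6 blocks: {p11,p12} | {p5,p13} | {p8} | {p2,p4,p9} | {p7} | {p1}.

6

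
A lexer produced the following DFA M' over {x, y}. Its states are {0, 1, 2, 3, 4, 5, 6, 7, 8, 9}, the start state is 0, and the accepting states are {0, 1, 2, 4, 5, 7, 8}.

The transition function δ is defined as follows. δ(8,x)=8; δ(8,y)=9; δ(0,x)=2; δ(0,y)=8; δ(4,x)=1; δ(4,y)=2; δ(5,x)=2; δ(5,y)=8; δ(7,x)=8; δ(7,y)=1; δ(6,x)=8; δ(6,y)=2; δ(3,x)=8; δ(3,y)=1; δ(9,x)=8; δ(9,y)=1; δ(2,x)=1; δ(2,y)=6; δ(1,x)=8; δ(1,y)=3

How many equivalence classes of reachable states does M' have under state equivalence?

First remove the unreachable states {4,5,7}; 7 states remain.
Initial partition by acceptance: {0,1,2,8} | {3,6,9}.
Refine {0,1,2,8} on symbol y: members go to different blocks, giving {1,2,8} and {0}.
Stable partition: {1,2,8} | {3,6,9} | {0} — 3 equivalence classes.

3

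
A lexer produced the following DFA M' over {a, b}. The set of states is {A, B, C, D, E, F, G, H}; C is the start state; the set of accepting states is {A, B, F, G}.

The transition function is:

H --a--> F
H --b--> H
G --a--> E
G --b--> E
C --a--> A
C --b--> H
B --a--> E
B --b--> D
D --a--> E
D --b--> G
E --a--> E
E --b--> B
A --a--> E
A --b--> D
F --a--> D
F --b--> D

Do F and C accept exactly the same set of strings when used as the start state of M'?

No

All states are reachable from the start state.
P0 = {A,B,F,G} | {C,D,E,H}.
Split {C,D,E,H} by δ(·,a) → {C,H} and {D,E}.
The partition is now stable with 3 blocks: {A,B,F,G} | {C,H} | {D,E}.
F and C end up in different blocks, so they are distinguishable. For instance, the string 'ε' is accepted from only F.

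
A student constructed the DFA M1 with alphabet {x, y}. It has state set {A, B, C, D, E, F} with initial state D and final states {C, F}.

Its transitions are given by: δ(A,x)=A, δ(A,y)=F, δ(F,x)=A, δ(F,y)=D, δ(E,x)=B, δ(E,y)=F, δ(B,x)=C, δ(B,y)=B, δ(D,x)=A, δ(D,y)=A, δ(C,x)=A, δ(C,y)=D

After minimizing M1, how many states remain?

3

First remove the unreachable states {B,C,E}; 3 states remain.
P0 = {F} | {A,D}.
Split {A,D} by δ(·,y) → {A} and {D}.
Stable partition: {F} | {A} | {D} — 3 equivalence classes.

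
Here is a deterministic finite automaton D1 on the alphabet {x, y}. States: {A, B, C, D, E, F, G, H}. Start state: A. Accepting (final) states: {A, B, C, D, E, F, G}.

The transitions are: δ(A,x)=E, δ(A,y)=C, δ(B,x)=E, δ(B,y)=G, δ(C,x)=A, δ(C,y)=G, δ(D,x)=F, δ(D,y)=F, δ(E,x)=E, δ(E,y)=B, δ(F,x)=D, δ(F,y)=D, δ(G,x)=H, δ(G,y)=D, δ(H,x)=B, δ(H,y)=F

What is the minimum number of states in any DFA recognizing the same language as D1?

5

Initial partition by acceptance: {A,B,C,D,E,F,G} | {H}.
Refine {A,B,C,D,E,F,G} on symbol x: members go to different blocks, giving {A,B,C,D,E,F} and {G}.
Split {A,B,C,D,E,F} by δ(·,y) → {A,D,E,F} and {B,C}.
Refine {A,D,E,F} on symbol y: members go to different blocks, giving {A,E} and {D,F}.
The partition is now stable with 5 blocks: {A,E} | {H} | {G} | {B,C} | {D,F}.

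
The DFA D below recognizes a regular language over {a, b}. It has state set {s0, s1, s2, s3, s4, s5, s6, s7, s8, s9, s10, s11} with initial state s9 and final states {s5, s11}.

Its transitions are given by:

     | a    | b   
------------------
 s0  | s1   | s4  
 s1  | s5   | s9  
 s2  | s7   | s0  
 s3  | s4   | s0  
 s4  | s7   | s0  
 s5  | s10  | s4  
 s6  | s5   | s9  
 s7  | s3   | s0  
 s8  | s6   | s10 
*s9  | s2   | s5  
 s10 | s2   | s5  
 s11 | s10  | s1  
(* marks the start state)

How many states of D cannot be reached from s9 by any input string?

BFS from s9 reaches {s0, s1, s2, s3, s4, s5, s7, s9, s10}; the 3 state(s) s6, s8, s11 are never visited.

3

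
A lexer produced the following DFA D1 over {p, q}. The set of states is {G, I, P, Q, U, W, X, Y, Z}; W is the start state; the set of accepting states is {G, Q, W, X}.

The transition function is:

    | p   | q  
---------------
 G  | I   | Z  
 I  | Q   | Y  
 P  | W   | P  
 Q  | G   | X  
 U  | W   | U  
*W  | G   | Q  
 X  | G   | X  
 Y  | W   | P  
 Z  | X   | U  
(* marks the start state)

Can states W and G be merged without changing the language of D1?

All states are reachable from the start state.
P0 = {G,Q,W,X} | {I,P,U,Y,Z}.
Refine {G,Q,W,X} on symbol p: members go to different blocks, giving {Q,W,X} and {G}.
Stable partition: {Q,W,X} | {I,P,U,Y,Z} | {G} — 3 equivalence classes.
W and G end up in different blocks, so they are distinguishable. For instance, the string 'p' is accepted from only W.

No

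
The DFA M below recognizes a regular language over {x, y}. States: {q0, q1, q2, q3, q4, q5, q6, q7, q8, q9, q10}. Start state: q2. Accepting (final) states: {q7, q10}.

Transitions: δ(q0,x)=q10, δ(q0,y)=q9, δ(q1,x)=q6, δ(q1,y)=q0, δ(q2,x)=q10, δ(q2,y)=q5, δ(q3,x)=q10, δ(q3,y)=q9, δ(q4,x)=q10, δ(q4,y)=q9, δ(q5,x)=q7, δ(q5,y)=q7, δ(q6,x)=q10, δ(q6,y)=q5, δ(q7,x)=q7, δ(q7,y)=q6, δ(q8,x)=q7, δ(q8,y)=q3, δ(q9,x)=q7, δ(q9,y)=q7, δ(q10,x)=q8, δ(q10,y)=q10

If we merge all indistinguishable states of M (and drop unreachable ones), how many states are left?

States {q0,q1,q4} cannot be reached from the start state, so discard them.
Initial partition by acceptance: {q7,q10} | {q2,q3,q5,q6,q8,q9}.
On input x, block {q7,q10} splits into {q7} and {q10}.
Split {q2,q3,q5,q6,q8,q9} by δ(·,x) → {q2,q3,q6} and {q5,q8,q9}.
Split {q5,q8,q9} by δ(·,y) → {q5,q9} and {q8}.
Stable partition: {q7} | {q2,q3,q6} | {q10} | {q5,q9} | {q8} — 5 equivalence classes.

5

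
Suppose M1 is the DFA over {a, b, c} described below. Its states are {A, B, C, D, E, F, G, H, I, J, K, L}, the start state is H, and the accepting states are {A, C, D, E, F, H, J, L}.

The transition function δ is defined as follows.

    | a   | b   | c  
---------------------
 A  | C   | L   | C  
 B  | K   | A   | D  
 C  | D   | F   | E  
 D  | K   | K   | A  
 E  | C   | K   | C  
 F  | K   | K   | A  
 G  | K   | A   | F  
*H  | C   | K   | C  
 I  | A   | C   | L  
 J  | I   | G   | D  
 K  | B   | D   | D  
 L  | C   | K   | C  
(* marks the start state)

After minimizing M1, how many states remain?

Reachable states from the start: {A,B,C,D,E,F,H,K,L}. Unreachable: {G,I,J} — drop them.
P0 = {A,C,D,E,F,H,L} | {B,K}.
Split {A,C,D,E,F,H,L} by δ(·,a) → {A,C,E,H,L} and {D,F}.
On input a, block {A,C,E,H,L} splits into {A,E,H,L} and {C}.
On input b, block {A,E,H,L} splits into {E,H,L} and {A}.
Refine {B,K} on symbol b: members go to different blocks, giving {B} and {K}.
Stable partition: {E,H,L} | {B} | {D,F} | {C} | {A} | {K} — 6 equivalence classes.

6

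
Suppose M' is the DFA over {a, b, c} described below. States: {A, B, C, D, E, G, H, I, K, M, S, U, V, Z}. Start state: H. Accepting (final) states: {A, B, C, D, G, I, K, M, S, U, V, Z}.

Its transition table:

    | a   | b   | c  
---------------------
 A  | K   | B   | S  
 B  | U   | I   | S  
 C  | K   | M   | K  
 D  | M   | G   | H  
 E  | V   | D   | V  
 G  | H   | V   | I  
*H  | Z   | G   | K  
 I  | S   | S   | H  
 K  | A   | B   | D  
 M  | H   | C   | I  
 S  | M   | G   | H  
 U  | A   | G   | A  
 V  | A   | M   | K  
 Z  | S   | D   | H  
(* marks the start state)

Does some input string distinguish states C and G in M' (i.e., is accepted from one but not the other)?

Yes

Reachable states from the start: {A,B,C,D,G,H,I,K,M,S,U,V,Z}. Unreachable: {E} — drop them.
Start with accepting vs non-accepting: {A,B,C,D,G,I,K,M,S,U,V,Z} | {H}.
On input a, block {A,B,C,D,G,I,K,M,S,U,V,Z} splits into {A,B,C,D,I,K,S,U,V,Z} and {G,M}.
Split {A,B,C,D,I,K,S,U,V,Z} by δ(·,a) → {A,B,C,I,K,U,V,Z} and {D,S}.
On input a, block {A,B,C,I,K,U,V,Z} splits into {A,B,C,K,U,V} and {I,Z}.
On input b, block {A,B,C,K,U,V} splits into {C,U,V} and {A,K} and {B}.
No further refinement is possible. Final partition (7 blocks): {C,U,V} | {H} | {G,M} | {D,S} | {I,Z} | {A,K} | {B}.
C and G end up in different blocks, so they are distinguishable. For instance, the string 'a' is accepted from only C.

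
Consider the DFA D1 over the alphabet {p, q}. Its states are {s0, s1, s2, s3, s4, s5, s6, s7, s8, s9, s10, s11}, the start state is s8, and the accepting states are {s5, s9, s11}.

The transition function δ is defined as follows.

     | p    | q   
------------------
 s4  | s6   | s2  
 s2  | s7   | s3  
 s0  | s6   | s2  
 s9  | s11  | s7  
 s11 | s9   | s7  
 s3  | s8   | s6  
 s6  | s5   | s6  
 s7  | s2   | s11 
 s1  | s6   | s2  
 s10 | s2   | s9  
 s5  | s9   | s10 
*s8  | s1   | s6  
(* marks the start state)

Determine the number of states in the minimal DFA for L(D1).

First remove the unreachable states {s0,s4}; 10 states remain.
Start with accepting vs non-accepting: {s5,s9,s11} | {s1,s2,s3,s6,s7,s8,s10}.
Refine {s1,s2,s3,s6,s7,s8,s10} on symbol p: members go to different blocks, giving {s1,s2,s3,s7,s8,s10} and {s6}.
On input p, block {s1,s2,s3,s7,s8,s10} splits into {s2,s3,s7,s8,s10} and {s1}.
Split {s2,s3,s7,s8,s10} by δ(·,p) → {s2,s3,s7,s10} and {s8}.
Refine {s2,s3,s7,s10} on symbol p: members go to different blocks, giving {s2,s7,s10} and {s3}.
On input q, block {s2,s7,s10} splits into {s7,s10} and {s2}.
Stable partition: {s5,s9,s11} | {s7,s10} | {s6} | {s1} | {s8} | {s3} | {s2} — 7 equivalence classes.

7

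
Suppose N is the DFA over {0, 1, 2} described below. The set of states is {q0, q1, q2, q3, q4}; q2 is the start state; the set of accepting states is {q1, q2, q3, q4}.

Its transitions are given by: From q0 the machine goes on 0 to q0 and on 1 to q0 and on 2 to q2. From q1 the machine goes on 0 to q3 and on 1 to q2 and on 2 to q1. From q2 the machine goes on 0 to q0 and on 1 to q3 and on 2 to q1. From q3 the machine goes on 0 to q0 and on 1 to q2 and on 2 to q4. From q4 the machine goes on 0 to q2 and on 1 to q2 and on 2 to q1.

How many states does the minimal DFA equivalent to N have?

P0 = {q1,q2,q3,q4} | {q0}.
Refine {q1,q2,q3,q4} on symbol 0: members go to different blocks, giving {q1,q4} and {q2,q3}.
Stable partition: {q1,q4} | {q0} | {q2,q3} — 3 equivalence classes.

3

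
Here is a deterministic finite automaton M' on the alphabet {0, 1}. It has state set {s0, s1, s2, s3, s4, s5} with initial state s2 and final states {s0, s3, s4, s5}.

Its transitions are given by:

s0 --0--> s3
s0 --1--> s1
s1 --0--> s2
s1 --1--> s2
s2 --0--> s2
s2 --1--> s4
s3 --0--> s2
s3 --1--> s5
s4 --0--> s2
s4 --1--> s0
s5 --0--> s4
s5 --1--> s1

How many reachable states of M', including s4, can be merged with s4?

2

All states are reachable from the start state.
Start with accepting vs non-accepting: {s0,s3,s4,s5} | {s1,s2}.
Split {s0,s3,s4,s5} by δ(·,0) → {s0,s5} and {s3,s4}.
On input 1, block {s1,s2} splits into {s1} and {s2}.
The partition is now stable with 4 blocks: {s0,s5} | {s1} | {s3,s4} | {s2}.
State s4 belongs to the block {s3,s4}, which has 2 states.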